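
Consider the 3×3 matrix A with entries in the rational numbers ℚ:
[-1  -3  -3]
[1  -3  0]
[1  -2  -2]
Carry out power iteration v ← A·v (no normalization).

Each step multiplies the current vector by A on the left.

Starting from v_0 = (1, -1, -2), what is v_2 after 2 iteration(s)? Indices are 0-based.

v_2 = (-41, -4, -14)

v_0 = (1, -1, -2).
v_1 = A·v_0 = (8, 4, 7).
v_2 = A·v_1 = (-41, -4, -14).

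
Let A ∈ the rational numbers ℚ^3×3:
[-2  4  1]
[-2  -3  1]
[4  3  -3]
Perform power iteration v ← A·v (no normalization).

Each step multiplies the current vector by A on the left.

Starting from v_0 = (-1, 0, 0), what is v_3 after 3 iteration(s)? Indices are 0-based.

v_0 = (-1, 0, 0).
v_1 = A·v_0 = (2, 2, -4).
v_2 = A·v_1 = (0, -14, 26).
v_3 = A·v_2 = (-30, 68, -120).

v_3 = (-30, 68, -120)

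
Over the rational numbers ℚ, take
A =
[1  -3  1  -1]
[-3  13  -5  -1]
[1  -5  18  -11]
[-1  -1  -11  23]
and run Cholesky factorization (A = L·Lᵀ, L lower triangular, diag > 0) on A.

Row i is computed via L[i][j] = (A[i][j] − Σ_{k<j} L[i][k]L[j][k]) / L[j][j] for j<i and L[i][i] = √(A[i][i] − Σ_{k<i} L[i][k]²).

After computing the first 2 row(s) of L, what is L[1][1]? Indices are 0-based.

Step 1: L[0][0] = √(1) = 1.
  L[1][0] = (-3) / L[0][0] = -3.
Step 2: L[1][1] = √(4) = 2.

L[1][1] = 2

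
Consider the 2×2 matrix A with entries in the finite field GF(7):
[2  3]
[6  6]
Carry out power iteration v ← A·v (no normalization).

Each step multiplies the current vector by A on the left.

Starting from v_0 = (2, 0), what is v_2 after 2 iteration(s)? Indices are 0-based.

v_0 = (2, 0).
v_1 = A·v_0 = (4, 5).
v_2 = A·v_1 = (2, 5).

v_2 = (2, 5)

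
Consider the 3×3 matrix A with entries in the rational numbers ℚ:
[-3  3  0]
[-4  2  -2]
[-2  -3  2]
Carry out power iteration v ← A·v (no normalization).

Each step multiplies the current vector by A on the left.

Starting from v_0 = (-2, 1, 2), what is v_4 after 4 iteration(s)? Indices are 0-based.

v_4 = (285, 204, 226)

v_0 = (-2, 1, 2).
v_1 = A·v_0 = (9, 6, 5).
v_2 = A·v_1 = (-9, -34, -26).
v_3 = A·v_2 = (-75, 20, 68).
v_4 = A·v_3 = (285, 204, 226).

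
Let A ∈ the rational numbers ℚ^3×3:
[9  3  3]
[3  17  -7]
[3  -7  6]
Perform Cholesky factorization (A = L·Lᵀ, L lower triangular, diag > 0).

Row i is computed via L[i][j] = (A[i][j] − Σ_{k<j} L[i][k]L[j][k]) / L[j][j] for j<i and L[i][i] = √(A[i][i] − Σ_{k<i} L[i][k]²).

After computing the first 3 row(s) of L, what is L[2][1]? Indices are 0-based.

L[2][1] = -2

Step 1: L[0][0] = √(9) = 3.
  L[1][0] = (3) / L[0][0] = 1.
Step 2: L[1][1] = √(16) = 4.
  L[2][0] = (3) / L[0][0] = 1.
  L[2][1] = (-8) / L[1][1] = -2.
Step 3: L[2][2] = √(1) = 1.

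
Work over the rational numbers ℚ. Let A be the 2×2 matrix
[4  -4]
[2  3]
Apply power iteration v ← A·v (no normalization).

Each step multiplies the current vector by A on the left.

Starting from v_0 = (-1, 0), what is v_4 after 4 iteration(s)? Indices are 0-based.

v_0 = (-1, 0).
v_1 = A·v_0 = (-4, -2).
v_2 = A·v_1 = (-8, -14).
v_3 = A·v_2 = (24, -58).
v_4 = A·v_3 = (328, -126).

v_4 = (328, -126)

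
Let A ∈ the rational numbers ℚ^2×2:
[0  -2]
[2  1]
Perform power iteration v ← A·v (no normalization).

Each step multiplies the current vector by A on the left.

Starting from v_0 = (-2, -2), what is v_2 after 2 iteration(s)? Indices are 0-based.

v_2 = (12, 2)

v_0 = (-2, -2).
v_1 = A·v_0 = (4, -6).
v_2 = A·v_1 = (12, 2).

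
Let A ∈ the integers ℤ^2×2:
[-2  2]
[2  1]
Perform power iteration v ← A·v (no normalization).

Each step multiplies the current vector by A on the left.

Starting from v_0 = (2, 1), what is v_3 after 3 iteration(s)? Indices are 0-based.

v_3 = (-26, 29)

v_0 = (2, 1).
v_1 = A·v_0 = (-2, 5).
v_2 = A·v_1 = (14, 1).
v_3 = A·v_2 = (-26, 29).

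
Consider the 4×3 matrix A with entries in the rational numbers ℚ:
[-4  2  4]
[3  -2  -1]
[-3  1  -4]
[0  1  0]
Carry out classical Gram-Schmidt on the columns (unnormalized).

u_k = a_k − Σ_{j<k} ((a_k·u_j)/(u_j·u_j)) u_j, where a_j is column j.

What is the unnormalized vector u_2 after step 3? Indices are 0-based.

Step 1: u_0 = a_0 = (-4, 3, -3, 0).
Step 2: u_1 = a_1 − (-1/2)·u_0 = (0, -1/2, -1/2, 1).
Step 3: u_2 = a_2 − (-7/34)·u_0 − (5/3)·u_1 = (54/17, 23/51, -193/51, -5/3).

u_2 = (54/17, 23/51, -193/51, -5/3)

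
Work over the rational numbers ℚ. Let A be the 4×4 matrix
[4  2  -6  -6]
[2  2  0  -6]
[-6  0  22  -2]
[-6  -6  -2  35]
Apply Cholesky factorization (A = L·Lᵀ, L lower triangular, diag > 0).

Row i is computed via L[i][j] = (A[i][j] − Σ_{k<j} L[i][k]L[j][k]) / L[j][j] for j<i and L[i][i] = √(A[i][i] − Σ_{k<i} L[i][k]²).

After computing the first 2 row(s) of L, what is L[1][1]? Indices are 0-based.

L[1][1] = 1

Step 1: L[0][0] = √(4) = 2.
  L[1][0] = (2) / L[0][0] = 1.
Step 2: L[1][1] = √(1) = 1.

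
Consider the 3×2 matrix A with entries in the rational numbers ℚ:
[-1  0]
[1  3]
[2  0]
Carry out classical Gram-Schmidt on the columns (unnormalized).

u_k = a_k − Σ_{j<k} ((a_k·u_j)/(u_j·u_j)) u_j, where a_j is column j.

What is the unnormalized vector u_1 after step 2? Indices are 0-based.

u_1 = (1/2, 5/2, -1)

Step 1: u_0 = a_0 = (-1, 1, 2).
Step 2: u_1 = a_1 − (1/2)·u_0 = (1/2, 5/2, -1).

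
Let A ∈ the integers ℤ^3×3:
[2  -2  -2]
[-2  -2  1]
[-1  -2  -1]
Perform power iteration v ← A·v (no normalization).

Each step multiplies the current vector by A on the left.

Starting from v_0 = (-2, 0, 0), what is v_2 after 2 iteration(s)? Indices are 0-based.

v_0 = (-2, 0, 0).
v_1 = A·v_0 = (-4, 4, 2).
v_2 = A·v_1 = (-20, 2, -6).

v_2 = (-20, 2, -6)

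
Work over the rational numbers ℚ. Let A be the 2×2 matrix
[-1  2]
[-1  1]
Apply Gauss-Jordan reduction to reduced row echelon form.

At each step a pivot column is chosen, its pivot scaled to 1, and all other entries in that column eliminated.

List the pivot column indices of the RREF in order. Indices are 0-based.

step 1: normalize row 0 (÷-1) = (1, -2)
  row 1: subtract -1×row0 = (0, -1)
step 2: normalize row 1 (÷-1) = (0, 1)
  row 0: subtract -2×row1 = (1, 0)

pivot columns: 0, 1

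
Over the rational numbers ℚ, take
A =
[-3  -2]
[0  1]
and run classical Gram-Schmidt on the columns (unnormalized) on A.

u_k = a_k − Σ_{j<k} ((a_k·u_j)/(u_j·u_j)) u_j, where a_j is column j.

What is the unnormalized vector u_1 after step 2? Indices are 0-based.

Step 1: u_0 = a_0 = (-3, 0).
Step 2: u_1 = a_1 − (2/3)·u_0 = (0, 1).

u_1 = (0, 1)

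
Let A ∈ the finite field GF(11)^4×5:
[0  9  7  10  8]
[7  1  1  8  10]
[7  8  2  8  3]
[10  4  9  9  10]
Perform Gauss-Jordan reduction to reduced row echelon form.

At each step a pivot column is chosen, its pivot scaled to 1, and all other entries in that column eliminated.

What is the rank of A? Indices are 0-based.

step 1: exchange rows 0,1
step 1: normalize row 0 (÷7) = (1, 8, 8, 9, 3)
  row 2: subtract 7×row0 = (0, 7, 1, 0, 4)
  row 3: subtract 10×row0 = (0, 1, 6, 7, 2)
step 2: normalize row 1 (÷9) = (0, 1, 2, 6, 7)
  row 0: subtract 8×row1 = (1, 0, 3, 5, 2)
  row 2: subtract 7×row1 = (0, 0, 9, 2, 10)
  row 3: subtract 1×row1 = (0, 0, 4, 1, 6)
step 3: normalize row 2 (÷9) = (0, 0, 1, 10, 6)
  row 0: subtract 3×row2 = (1, 0, 0, 8, 6)
  row 1: subtract 2×row2 = (0, 1, 0, 8, 6)
  row 3: subtract 4×row2 = (0, 0, 0, 5, 4)
step 4: normalize row 3 (÷5) = (0, 0, 0, 1, 3)
  row 0: subtract 8×row3 = (1, 0, 0, 0, 4)
  row 1: subtract 8×row3 = (0, 1, 0, 0, 4)
  row 2: subtract 10×row3 = (0, 0, 1, 0, 9)

rank = 4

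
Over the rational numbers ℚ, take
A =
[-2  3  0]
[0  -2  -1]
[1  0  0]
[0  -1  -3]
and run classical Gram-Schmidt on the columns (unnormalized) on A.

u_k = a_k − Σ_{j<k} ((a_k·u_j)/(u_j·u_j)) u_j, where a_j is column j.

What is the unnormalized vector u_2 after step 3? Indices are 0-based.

u_2 = (-15/34, 8/17, -15/17, -77/34)

Step 1: u_0 = a_0 = (-2, 0, 1, 0).
Step 2: u_1 = a_1 − (-6/5)·u_0 = (3/5, -2, 6/5, -1).
Step 3: u_2 = a_2 − (0)·u_0 − (25/34)·u_1 = (-15/34, 8/17, -15/17, -77/34).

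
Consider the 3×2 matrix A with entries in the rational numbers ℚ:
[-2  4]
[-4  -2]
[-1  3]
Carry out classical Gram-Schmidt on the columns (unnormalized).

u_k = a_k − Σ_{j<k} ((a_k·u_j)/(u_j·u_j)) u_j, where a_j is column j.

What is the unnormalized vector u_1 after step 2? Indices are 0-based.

u_1 = (26/7, -18/7, 20/7)

Step 1: u_0 = a_0 = (-2, -4, -1).
Step 2: u_1 = a_1 − (-1/7)·u_0 = (26/7, -18/7, 20/7).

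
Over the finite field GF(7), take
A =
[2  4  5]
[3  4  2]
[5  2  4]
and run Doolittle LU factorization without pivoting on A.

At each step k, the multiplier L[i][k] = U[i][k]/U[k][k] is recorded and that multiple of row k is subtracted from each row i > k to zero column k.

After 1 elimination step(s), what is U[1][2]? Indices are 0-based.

[col 0] pivot 2
  R1 -= 5*R0 → (0, 5, 5)  (L[1][0] := 5)
  R2 -= 6*R0 → (0, 6, 2)  (L[2][0] := 6)

U[1][2] = 5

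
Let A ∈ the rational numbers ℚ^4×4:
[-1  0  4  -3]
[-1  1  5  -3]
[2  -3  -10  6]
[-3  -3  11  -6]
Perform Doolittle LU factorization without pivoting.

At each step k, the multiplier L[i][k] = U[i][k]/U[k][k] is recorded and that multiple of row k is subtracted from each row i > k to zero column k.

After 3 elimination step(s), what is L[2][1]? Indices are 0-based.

L[2][1] = -3

Step 1: pivot at (0,0) is -1.
  row1 ← row1 − (1)·row0  ⇒  L[1][0]=1, U row1=(0, 1, 1, 0)
  row2 ← row2 − (-2)·row0  ⇒  L[2][0]=-2, U row2=(0, -3, -2, 0)
  row3 ← row3 − (3)·row0  ⇒  L[3][0]=3, U row3=(0, -3, -1, 3)
Step 2: pivot at (1,1) is 1.
  row2 ← row2 − (-3)·row1  ⇒  L[2][1]=-3, U row2=(0, 0, 1, 0)
  row3 ← row3 − (-3)·row1  ⇒  L[3][1]=-3, U row3=(0, 0, 2, 3)
Step 3: pivot at (2,2) is 1.
  row3 ← row3 − (2)·row2  ⇒  L[3][2]=2, U row3=(0, 0, 0, 3)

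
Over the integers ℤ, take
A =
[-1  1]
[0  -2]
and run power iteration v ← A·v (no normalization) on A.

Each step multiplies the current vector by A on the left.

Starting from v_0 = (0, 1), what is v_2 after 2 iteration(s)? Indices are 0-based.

v_2 = (-3, 4)

v_0 = (0, 1).
v_1 = A·v_0 = (1, -2).
v_2 = A·v_1 = (-3, 4).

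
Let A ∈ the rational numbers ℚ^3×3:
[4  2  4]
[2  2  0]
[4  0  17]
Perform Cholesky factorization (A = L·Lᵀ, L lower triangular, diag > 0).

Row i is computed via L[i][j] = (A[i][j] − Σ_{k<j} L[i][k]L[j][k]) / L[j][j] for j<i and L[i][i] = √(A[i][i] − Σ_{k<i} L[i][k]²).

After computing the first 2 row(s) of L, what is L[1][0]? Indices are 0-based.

Step 1: L[0][0] = √(4) = 2.
  L[1][0] = (2) / L[0][0] = 1.
Step 2: L[1][1] = √(1) = 1.

L[1][0] = 1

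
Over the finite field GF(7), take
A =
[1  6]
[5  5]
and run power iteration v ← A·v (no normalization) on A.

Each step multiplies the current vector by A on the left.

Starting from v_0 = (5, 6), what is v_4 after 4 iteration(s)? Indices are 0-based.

v_0 = (5, 6).
v_1 = A·v_0 = (6, 6).
v_2 = A·v_1 = (0, 4).
v_3 = A·v_2 = (3, 6).
v_4 = A·v_3 = (4, 3).

v_4 = (4, 3)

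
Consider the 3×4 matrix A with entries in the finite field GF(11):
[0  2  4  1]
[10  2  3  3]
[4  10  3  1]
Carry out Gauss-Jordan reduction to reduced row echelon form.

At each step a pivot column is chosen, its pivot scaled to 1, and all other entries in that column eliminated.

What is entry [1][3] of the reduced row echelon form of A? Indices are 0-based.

M[1][3] = 9

step 1: exchange rows 0,1
step 1: normalize row 0 (÷10) = (1, 9, 8, 8)
  row 2: subtract 4×row0 = (0, 7, 4, 2)
step 2: normalize row 1 (÷2) = (0, 1, 2, 6)
  row 0: subtract 9×row1 = (1, 0, 1, 9)
  row 2: subtract 7×row1 = (0, 0, 1, 4)
step 3: normalize row 2 (÷1) = (0, 0, 1, 4)
  row 0: subtract 1×row2 = (1, 0, 0, 5)
  row 1: subtract 2×row2 = (0, 1, 0, 9)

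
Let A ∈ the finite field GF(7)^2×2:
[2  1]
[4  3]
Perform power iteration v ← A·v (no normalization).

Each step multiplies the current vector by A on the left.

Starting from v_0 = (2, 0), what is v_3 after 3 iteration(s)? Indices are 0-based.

v_0 = (2, 0).
v_1 = A·v_0 = (4, 1).
v_2 = A·v_1 = (2, 5).
v_3 = A·v_2 = (2, 2).

v_3 = (2, 2)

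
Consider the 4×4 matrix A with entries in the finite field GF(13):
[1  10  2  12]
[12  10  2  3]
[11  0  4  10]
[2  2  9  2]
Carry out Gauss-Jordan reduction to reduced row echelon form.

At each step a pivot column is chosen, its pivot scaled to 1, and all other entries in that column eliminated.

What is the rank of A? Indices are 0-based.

rank = 4

step 1: normalize row 0 (÷1) = (1, 10, 2, 12)
  row 1: subtract 12×row0 = (0, 7, 4, 2)
  row 2: subtract 11×row0 = (0, 7, 8, 8)
  row 3: subtract 2×row0 = (0, 8, 5, 4)
step 2: normalize row 1 (÷7) = (0, 1, 8, 4)
  row 0: subtract 10×row1 = (1, 0, 0, 11)
  row 2: subtract 7×row1 = (0, 0, 4, 6)
  row 3: subtract 8×row1 = (0, 0, 6, 11)
step 3: normalize row 2 (÷4) = (0, 0, 1, 8)
  row 1: subtract 8×row2 = (0, 1, 0, 5)
  row 3: subtract 6×row2 = (0, 0, 0, 2)
step 4: normalize row 3 (÷2) = (0, 0, 0, 1)
  row 0: subtract 11×row3 = (1, 0, 0, 0)
  row 1: subtract 5×row3 = (0, 1, 0, 0)
  row 2: subtract 8×row3 = (0, 0, 1, 0)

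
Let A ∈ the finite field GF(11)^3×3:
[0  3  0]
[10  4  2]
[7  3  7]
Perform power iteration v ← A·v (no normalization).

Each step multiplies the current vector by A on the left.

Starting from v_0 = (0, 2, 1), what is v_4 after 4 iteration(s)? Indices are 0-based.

v_0 = (0, 2, 1).
v_1 = A·v_0 = (6, 10, 2).
v_2 = A·v_1 = (8, 5, 9).
v_3 = A·v_2 = (4, 8, 2).
v_4 = A·v_3 = (2, 10, 0).

v_4 = (2, 10, 0)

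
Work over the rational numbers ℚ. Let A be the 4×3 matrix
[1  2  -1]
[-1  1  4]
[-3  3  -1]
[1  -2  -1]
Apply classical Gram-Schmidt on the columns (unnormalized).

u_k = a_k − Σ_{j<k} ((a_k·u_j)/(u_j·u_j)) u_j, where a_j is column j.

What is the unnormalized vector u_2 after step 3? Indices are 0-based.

u_2 = (-9/29, 219/58, -97/58, -27/29)

Step 1: u_0 = a_0 = (1, -1, -3, 1).
Step 2: u_1 = a_1 − (-5/6)·u_0 = (17/6, 1/6, 1/2, -7/6).
Step 3: u_2 = a_2 − (-1/4)·u_0 − (-9/58)·u_1 = (-9/29, 219/58, -97/58, -27/29).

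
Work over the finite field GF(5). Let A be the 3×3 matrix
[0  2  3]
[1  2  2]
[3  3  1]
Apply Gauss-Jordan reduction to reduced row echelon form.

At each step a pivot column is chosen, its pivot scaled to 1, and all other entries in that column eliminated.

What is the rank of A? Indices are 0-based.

rank = 3

pivot(0,0): swap R0↔R1
pivot(0,0)=1: scale R0 → (1, 2, 2)
  clear (2,0): R2 −= (3)R0 → (0, 2, 0)
pivot(1,1)=2: scale R1 → (0, 1, 4)
  clear (0,1): R0 −= (2)R1 → (1, 0, 4)
  clear (2,1): R2 −= (2)R1 → (0, 0, 2)
pivot(2,2)=2: scale R2 → (0, 0, 1)
  clear (0,2): R0 −= (4)R2 → (1, 0, 0)
  clear (1,2): R1 −= (4)R2 → (0, 1, 0)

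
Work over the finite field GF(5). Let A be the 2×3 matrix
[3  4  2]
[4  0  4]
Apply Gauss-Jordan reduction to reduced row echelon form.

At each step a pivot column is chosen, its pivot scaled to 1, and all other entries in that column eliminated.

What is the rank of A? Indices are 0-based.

rank = 2

pivot(0,0)=3: scale R0 → (1, 3, 4)
  clear (1,0): R1 −= (4)R0 → (0, 3, 3)
pivot(1,1)=3: scale R1 → (0, 1, 1)
  clear (0,1): R0 −= (3)R1 → (1, 0, 1)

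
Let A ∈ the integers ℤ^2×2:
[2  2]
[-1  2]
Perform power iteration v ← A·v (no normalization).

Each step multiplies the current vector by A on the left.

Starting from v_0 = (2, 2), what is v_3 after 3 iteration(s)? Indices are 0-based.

v_0 = (2, 2).
v_1 = A·v_0 = (8, 2).
v_2 = A·v_1 = (20, -4).
v_3 = A·v_2 = (32, -28).

v_3 = (32, -28)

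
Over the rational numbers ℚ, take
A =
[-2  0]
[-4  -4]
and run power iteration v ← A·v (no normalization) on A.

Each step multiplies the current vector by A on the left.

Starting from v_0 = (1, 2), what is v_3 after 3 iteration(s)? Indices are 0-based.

v_0 = (1, 2).
v_1 = A·v_0 = (-2, -12).
v_2 = A·v_1 = (4, 56).
v_3 = A·v_2 = (-8, -240).

v_3 = (-8, -240)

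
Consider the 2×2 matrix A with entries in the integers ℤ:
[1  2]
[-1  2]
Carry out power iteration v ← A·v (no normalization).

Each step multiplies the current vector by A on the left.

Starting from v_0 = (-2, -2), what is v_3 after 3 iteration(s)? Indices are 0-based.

v_3 = (-6, 14)

v_0 = (-2, -2).
v_1 = A·v_0 = (-6, -2).
v_2 = A·v_1 = (-10, 2).
v_3 = A·v_2 = (-6, 14).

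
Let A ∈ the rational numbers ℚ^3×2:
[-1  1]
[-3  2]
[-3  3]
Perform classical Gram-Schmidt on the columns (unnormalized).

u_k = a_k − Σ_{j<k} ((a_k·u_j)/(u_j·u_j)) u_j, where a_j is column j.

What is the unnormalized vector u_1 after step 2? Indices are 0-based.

Step 1: u_0 = a_0 = (-1, -3, -3).
Step 2: u_1 = a_1 − (-16/19)·u_0 = (3/19, -10/19, 9/19).

u_1 = (3/19, -10/19, 9/19)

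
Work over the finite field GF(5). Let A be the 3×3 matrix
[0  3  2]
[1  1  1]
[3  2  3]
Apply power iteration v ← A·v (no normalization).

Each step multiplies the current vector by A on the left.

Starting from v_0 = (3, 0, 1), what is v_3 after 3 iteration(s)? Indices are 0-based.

v_3 = (4, 4, 4)

v_0 = (3, 0, 1).
v_1 = A·v_0 = (2, 4, 2).
v_2 = A·v_1 = (1, 3, 0).
v_3 = A·v_2 = (4, 4, 4).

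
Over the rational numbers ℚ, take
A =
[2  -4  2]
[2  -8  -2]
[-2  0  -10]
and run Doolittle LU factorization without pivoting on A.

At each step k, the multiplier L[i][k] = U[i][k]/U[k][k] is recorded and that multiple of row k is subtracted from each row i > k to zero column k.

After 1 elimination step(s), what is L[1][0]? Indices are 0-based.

L[1][0] = 1

[col 0] pivot 2
  R1 -= 1*R0 → (0, -4, -4)  (L[1][0] := 1)
  R2 -= -1*R0 → (0, -4, -8)  (L[2][0] := -1)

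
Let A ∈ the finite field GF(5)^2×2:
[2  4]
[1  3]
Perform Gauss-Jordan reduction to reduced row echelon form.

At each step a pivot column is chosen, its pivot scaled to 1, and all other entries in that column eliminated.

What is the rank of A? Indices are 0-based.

[1] R0 /= 2  ⇒  (1, 2)
     R1 -= 1·R0  ⇒  (0, 1)
[2] R1 /= 1  ⇒  (0, 1)
     R0 -= 2·R1  ⇒  (1, 0)

rank = 2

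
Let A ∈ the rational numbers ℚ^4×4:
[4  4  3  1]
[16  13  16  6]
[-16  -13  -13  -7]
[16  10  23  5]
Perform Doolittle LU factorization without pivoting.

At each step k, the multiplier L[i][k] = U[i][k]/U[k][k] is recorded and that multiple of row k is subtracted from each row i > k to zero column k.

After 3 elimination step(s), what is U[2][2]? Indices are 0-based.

U[2][2] = 3

Step 1: pivot at (0,0) is 4.
  row1 ← row1 − (4)·row0  ⇒  L[1][0]=4, U row1=(0, -3, 4, 2)
  row2 ← row2 − (-4)·row0  ⇒  L[2][0]=-4, U row2=(0, 3, -1, -3)
  row3 ← row3 − (4)·row0  ⇒  L[3][0]=4, U row3=(0, -6, 11, 1)
Step 2: pivot at (1,1) is -3.
  row2 ← row2 − (-1)·row1  ⇒  L[2][1]=-1, U row2=(0, 0, 3, -1)
  row3 ← row3 − (2)·row1  ⇒  L[3][1]=2, U row3=(0, 0, 3, -3)
Step 3: pivot at (2,2) is 3.
  row3 ← row3 − (1)·row2  ⇒  L[3][2]=1, U row3=(0, 0, 0, -2)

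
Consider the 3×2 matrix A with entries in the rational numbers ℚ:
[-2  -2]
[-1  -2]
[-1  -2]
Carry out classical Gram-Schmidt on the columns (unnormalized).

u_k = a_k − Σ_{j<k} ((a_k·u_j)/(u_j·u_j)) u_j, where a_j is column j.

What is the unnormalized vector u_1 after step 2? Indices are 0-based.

u_1 = (2/3, -2/3, -2/3)

Step 1: u_0 = a_0 = (-2, -1, -1).
Step 2: u_1 = a_1 − (4/3)·u_0 = (2/3, -2/3, -2/3).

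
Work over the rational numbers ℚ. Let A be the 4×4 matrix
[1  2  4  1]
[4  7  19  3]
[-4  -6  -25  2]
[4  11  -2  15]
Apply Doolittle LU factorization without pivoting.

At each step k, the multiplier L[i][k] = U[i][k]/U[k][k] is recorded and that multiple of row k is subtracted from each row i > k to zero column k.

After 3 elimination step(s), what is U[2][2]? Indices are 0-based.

[col 0] pivot 1
  R1 -= 4*R0 → (0, -1, 3, -1)  (L[1][0] := 4)
  R2 -= -4*R0 → (0, 2, -9, 6)  (L[2][0] := -4)
  R3 -= 4*R0 → (0, 3, -18, 11)  (L[3][0] := 4)
[col 1] pivot -1
  R2 -= -2*R1 → (0, 0, -3, 4)  (L[2][1] := -2)
  R3 -= -3*R1 → (0, 0, -9, 8)  (L[3][1] := -3)
[col 2] pivot -3
  R3 -= 3*R2 → (0, 0, 0, -4)  (L[3][2] := 3)

U[2][2] = -3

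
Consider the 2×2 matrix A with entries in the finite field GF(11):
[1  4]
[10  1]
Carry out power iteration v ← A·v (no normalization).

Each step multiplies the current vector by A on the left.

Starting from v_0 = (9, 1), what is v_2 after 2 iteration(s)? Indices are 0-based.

v_0 = (9, 1).
v_1 = A·v_0 = (2, 3).
v_2 = A·v_1 = (3, 1).

v_2 = (3, 1)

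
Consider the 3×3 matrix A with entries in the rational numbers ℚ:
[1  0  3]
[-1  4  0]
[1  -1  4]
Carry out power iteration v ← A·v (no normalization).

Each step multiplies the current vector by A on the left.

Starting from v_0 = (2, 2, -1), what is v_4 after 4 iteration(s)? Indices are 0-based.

v_4 = (-472, 534, -715)

v_0 = (2, 2, -1).
v_1 = A·v_0 = (-1, 6, -4).
v_2 = A·v_1 = (-13, 25, -23).
v_3 = A·v_2 = (-82, 113, -130).
v_4 = A·v_3 = (-472, 534, -715).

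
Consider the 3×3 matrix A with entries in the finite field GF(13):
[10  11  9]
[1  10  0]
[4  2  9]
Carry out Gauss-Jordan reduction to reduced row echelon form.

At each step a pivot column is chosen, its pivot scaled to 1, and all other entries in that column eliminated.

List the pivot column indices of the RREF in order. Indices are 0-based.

step 1: normalize row 0 (÷10) = (1, 5, 10)
  row 1: subtract 1×row0 = (0, 5, 3)
  row 2: subtract 4×row0 = (0, 8, 8)
step 2: normalize row 1 (÷5) = (0, 1, 11)
  row 0: subtract 5×row1 = (1, 0, 7)
  row 2: subtract 8×row1 = (0, 0, 11)
step 3: normalize row 2 (÷11) = (0, 0, 1)
  row 0: subtract 7×row2 = (1, 0, 0)
  row 1: subtract 11×row2 = (0, 1, 0)

pivot columns: 0, 1, 2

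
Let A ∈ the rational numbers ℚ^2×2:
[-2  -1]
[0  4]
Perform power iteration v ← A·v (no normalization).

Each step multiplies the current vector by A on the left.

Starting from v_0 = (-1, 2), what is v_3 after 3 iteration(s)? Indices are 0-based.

v_0 = (-1, 2).
v_1 = A·v_0 = (0, 8).
v_2 = A·v_1 = (-8, 32).
v_3 = A·v_2 = (-16, 128).

v_3 = (-16, 128)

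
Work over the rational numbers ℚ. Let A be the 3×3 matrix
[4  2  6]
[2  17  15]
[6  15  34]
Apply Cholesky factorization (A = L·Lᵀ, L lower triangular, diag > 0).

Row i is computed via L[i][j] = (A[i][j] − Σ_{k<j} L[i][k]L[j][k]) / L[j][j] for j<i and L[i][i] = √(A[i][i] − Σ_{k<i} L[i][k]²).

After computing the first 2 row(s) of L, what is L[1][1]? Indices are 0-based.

Step 1: L[0][0] = √(4) = 2.
  L[1][0] = (2) / L[0][0] = 1.
Step 2: L[1][1] = √(16) = 4.

L[1][1] = 4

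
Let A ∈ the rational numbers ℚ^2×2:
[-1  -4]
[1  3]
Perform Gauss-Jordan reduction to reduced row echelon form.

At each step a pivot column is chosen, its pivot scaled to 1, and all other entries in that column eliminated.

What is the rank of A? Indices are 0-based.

pivot(0,0)=-1: scale R0 → (1, 4)
  clear (1,0): R1 −= (1)R0 → (0, -1)
pivot(1,1)=-1: scale R1 → (0, 1)
  clear (0,1): R0 −= (4)R1 → (1, 0)

rank = 2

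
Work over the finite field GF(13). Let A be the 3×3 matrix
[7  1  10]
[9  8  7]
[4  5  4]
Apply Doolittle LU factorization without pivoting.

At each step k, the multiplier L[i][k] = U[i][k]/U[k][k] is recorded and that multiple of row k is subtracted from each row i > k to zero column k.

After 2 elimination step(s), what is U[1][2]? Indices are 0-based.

k=0: U[0][0]=7
  eliminate (1,0): mult=5, new row 1: (0, 3, 9); set L[1][0]=5
  eliminate (2,0): mult=8, new row 2: (0, 10, 2); set L[2][0]=8
k=1: U[1][1]=3
  eliminate (2,1): mult=12, new row 2: (0, 0, 11); set L[2][1]=12

U[1][2] = 9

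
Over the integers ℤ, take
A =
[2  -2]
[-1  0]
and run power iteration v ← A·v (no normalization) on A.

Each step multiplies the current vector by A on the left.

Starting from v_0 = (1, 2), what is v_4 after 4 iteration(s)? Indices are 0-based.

v_4 = (-20, 8)

v_0 = (1, 2).
v_1 = A·v_0 = (-2, -1).
v_2 = A·v_1 = (-2, 2).
v_3 = A·v_2 = (-8, 2).
v_4 = A·v_3 = (-20, 8).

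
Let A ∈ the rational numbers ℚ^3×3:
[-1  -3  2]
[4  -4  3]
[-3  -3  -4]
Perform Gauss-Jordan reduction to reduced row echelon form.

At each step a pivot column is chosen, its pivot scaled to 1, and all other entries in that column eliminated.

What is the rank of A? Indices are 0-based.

rank = 3

step 1: normalize row 0 (÷-1) = (1, 3, -2)
  row 1: subtract 4×row0 = (0, -16, 11)
  row 2: subtract -3×row0 = (0, 6, -10)
step 2: normalize row 1 (÷-16) = (0, 1, -11/16)
  row 0: subtract 3×row1 = (1, 0, 1/16)
  row 2: subtract 6×row1 = (0, 0, -47/8)
step 3: normalize row 2 (÷-47/8) = (0, 0, 1)
  row 0: subtract 1/16×row2 = (1, 0, 0)
  row 1: subtract -11/16×row2 = (0, 1, 0)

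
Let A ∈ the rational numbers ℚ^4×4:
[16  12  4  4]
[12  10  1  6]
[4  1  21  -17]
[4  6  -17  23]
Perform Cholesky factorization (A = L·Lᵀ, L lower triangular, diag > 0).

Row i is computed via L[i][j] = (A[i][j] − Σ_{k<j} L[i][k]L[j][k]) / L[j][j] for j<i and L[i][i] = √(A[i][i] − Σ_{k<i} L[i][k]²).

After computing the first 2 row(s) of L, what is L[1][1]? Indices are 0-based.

Step 1: L[0][0] = √(16) = 4.
  L[1][0] = (12) / L[0][0] = 3.
Step 2: L[1][1] = √(1) = 1.

L[1][1] = 1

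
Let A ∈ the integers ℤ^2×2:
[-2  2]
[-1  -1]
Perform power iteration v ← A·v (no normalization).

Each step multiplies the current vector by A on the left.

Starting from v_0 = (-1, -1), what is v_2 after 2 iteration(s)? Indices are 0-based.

v_0 = (-1, -1).
v_1 = A·v_0 = (0, 2).
v_2 = A·v_1 = (4, -2).

v_2 = (4, -2)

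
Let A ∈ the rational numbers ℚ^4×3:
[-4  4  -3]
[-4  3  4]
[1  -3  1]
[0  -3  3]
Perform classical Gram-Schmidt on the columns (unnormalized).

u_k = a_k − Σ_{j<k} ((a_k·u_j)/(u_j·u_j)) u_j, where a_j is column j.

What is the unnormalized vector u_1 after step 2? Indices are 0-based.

Step 1: u_0 = a_0 = (-4, -4, 1, 0).
Step 2: u_1 = a_1 − (-31/33)·u_0 = (8/33, -25/33, -68/33, -3).

u_1 = (8/33, -25/33, -68/33, -3)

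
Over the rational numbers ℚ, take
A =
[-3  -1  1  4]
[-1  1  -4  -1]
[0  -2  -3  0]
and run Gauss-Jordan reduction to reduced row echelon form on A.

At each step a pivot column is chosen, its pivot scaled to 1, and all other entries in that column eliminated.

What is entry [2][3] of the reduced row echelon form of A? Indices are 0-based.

[1] R0 /= -3  ⇒  (1, 1/3, -1/3, -4/3)
     R1 -= -1·R0  ⇒  (0, 4/3, -13/3, -7/3)
[2] R1 /= 4/3  ⇒  (0, 1, -13/4, -7/4)
     R0 -= 1/3·R1  ⇒  (1, 0, 3/4, -3/4)
     R2 -= -2·R1  ⇒  (0, 0, -19/2, -7/2)
[3] R2 /= -19/2  ⇒  (0, 0, 1, 7/19)
     R0 -= 3/4·R2  ⇒  (1, 0, 0, -39/38)
     R1 -= -13/4·R2  ⇒  (0, 1, 0, -21/38)

M[2][3] = 7/19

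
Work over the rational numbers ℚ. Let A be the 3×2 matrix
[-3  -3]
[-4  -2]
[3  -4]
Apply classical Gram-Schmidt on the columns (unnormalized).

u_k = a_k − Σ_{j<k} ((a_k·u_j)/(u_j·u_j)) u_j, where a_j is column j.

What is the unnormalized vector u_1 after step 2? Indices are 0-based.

Step 1: u_0 = a_0 = (-3, -4, 3).
Step 2: u_1 = a_1 − (5/34)·u_0 = (-87/34, -24/17, -151/34).

u_1 = (-87/34, -24/17, -151/34)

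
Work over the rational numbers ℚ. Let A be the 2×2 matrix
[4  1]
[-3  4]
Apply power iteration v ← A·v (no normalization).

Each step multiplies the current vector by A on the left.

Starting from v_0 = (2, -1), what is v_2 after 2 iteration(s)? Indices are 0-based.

v_0 = (2, -1).
v_1 = A·v_0 = (7, -10).
v_2 = A·v_1 = (18, -61).

v_2 = (18, -61)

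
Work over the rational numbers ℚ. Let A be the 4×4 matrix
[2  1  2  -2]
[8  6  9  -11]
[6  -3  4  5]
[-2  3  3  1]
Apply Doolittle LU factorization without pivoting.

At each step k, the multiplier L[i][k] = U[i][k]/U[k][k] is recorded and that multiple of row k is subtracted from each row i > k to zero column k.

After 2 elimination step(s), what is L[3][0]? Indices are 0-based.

L[3][0] = -1

k=0: U[0][0]=2
  eliminate (1,0): mult=4, new row 1: (0, 2, 1, -3); set L[1][0]=4
  eliminate (2,0): mult=3, new row 2: (0, -6, -2, 11); set L[2][0]=3
  eliminate (3,0): mult=-1, new row 3: (0, 4, 5, -1); set L[3][0]=-1
k=1: U[1][1]=2
  eliminate (2,1): mult=-3, new row 2: (0, 0, 1, 2); set L[2][1]=-3
  eliminate (3,1): mult=2, new row 3: (0, 0, 3, 5); set L[3][1]=2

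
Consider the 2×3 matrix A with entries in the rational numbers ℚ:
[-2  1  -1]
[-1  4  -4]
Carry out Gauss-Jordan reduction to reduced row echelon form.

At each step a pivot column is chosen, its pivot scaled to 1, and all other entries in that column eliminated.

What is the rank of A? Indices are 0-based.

rank = 2

[1] R0 /= -2  ⇒  (1, -1/2, 1/2)
     R1 -= -1·R0  ⇒  (0, 7/2, -7/2)
[2] R1 /= 7/2  ⇒  (0, 1, -1)
     R0 -= -1/2·R1  ⇒  (1, 0, 0)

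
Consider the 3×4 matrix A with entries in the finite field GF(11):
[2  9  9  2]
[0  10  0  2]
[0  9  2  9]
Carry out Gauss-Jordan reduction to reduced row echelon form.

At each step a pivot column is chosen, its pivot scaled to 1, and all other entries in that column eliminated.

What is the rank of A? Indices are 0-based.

rank = 3

[1] R0 /= 2  ⇒  (1, 10, 10, 1)
[2] R1 /= 10  ⇒  (0, 1, 0, 9)
     R0 -= 10·R1  ⇒  (1, 0, 10, 10)
     R2 -= 9·R1  ⇒  (0, 0, 2, 5)
[3] R2 /= 2  ⇒  (0, 0, 1, 8)
     R0 -= 10·R2  ⇒  (1, 0, 0, 7)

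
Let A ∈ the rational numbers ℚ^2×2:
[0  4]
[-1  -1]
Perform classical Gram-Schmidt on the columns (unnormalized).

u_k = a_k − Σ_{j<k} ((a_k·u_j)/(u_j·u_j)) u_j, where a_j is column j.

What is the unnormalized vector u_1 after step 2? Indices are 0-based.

Step 1: u_0 = a_0 = (0, -1).
Step 2: u_1 = a_1 − (1)·u_0 = (4, 0).

u_1 = (4, 0)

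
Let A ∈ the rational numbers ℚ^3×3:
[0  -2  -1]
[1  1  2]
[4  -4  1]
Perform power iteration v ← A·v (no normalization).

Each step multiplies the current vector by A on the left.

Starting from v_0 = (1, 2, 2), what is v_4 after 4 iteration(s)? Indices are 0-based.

v_0 = (1, 2, 2).
v_1 = A·v_0 = (-6, 7, -2).
v_2 = A·v_1 = (-12, -3, -54).
v_3 = A·v_2 = (60, -123, -90).
v_4 = A·v_3 = (336, -243, 642).

v_4 = (336, -243, 642)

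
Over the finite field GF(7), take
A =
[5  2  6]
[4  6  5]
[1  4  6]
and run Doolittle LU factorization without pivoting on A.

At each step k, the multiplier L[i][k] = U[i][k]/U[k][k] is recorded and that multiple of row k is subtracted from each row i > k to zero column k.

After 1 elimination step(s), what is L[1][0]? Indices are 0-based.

L[1][0] = 5

[col 0] pivot 5
  R1 -= 5*R0 → (0, 3, 3)  (L[1][0] := 5)
  R2 -= 3*R0 → (0, 5, 2)  (L[2][0] := 3)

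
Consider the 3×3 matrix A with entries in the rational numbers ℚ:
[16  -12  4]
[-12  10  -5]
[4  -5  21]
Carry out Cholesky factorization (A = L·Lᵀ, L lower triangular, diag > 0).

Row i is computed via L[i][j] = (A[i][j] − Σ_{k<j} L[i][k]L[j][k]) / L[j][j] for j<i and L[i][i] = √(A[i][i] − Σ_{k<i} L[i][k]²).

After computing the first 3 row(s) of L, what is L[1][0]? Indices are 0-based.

Step 1: L[0][0] = √(16) = 4.
  L[1][0] = (-12) / L[0][0] = -3.
Step 2: L[1][1] = √(1) = 1.
  L[2][0] = (4) / L[0][0] = 1.
  L[2][1] = (-2) / L[1][1] = -2.
Step 3: L[2][2] = √(16) = 4.

L[1][0] = -3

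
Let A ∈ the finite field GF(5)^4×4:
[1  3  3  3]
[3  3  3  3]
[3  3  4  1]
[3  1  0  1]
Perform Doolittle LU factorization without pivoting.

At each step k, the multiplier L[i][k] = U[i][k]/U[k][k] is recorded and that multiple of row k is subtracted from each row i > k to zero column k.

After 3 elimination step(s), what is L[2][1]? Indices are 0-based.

L[2][1] = 1

k=0: U[0][0]=1
  eliminate (1,0): mult=3, new row 1: (0, 4, 4, 4); set L[1][0]=3
  eliminate (2,0): mult=3, new row 2: (0, 4, 0, 2); set L[2][0]=3
  eliminate (3,0): mult=3, new row 3: (0, 2, 1, 2); set L[3][0]=3
k=1: U[1][1]=4
  eliminate (2,1): mult=1, new row 2: (0, 0, 1, 3); set L[2][1]=1
  eliminate (3,1): mult=3, new row 3: (0, 0, 4, 0); set L[3][1]=3
k=2: U[2][2]=1
  eliminate (3,2): mult=4, new row 3: (0, 0, 0, 3); set L[3][2]=4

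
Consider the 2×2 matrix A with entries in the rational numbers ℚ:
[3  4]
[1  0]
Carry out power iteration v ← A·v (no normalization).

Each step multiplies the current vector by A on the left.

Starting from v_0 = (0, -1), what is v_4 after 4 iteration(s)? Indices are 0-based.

v_4 = (-204, -52)

v_0 = (0, -1).
v_1 = A·v_0 = (-4, 0).
v_2 = A·v_1 = (-12, -4).
v_3 = A·v_2 = (-52, -12).
v_4 = A·v_3 = (-204, -52).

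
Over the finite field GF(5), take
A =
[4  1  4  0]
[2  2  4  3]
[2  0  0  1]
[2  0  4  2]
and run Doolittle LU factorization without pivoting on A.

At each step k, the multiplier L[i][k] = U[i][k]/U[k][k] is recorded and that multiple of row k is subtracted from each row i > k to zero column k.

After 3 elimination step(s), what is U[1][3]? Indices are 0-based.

k=0: U[0][0]=4
  eliminate (1,0): mult=3, new row 1: (0, 4, 2, 3); set L[1][0]=3
  eliminate (2,0): mult=3, new row 2: (0, 2, 3, 1); set L[2][0]=3
  eliminate (3,0): mult=3, new row 3: (0, 2, 2, 2); set L[3][0]=3
k=1: U[1][1]=4
  eliminate (2,1): mult=3, new row 2: (0, 0, 2, 2); set L[2][1]=3
  eliminate (3,1): mult=3, new row 3: (0, 0, 1, 3); set L[3][1]=3
k=2: U[2][2]=2
  eliminate (3,2): mult=3, new row 3: (0, 0, 0, 2); set L[3][2]=3

U[1][3] = 3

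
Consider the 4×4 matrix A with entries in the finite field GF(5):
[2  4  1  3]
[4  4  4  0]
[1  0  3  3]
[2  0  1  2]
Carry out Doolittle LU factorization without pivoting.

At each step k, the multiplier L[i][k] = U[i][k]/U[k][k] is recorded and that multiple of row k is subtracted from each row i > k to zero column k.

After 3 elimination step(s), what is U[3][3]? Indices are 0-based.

U[3][3] = 1

[col 0] pivot 2
  R1 -= 2*R0 → (0, 1, 2, 4)  (L[1][0] := 2)
  R2 -= 3*R0 → (0, 3, 0, 4)  (L[2][0] := 3)
  R3 -= 1*R0 → (0, 1, 0, 4)  (L[3][0] := 1)
[col 1] pivot 1
  R2 -= 3*R1 → (0, 0, 4, 2)  (L[2][1] := 3)
  R3 -= 1*R1 → (0, 0, 3, 0)  (L[3][1] := 1)
[col 2] pivot 4
  R3 -= 2*R2 → (0, 0, 0, 1)  (L[3][2] := 2)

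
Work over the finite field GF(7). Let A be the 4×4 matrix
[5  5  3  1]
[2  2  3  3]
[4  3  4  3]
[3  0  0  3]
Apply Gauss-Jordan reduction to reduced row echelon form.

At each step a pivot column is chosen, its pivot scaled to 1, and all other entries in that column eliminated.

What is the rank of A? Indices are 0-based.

rank = 4

pivot(0,0)=5: scale R0 → (1, 1, 2, 3)
  clear (1,0): R1 −= (2)R0 → (0, 0, 6, 4)
  clear (2,0): R2 −= (4)R0 → (0, 6, 3, 5)
  clear (3,0): R3 −= (3)R0 → (0, 4, 1, 1)
pivot(1,1): swap R1↔R2
pivot(1,1)=6: scale R1 → (0, 1, 4, 2)
  clear (0,1): R0 −= (1)R1 → (1, 0, 5, 1)
  clear (3,1): R3 −= (4)R1 → (0, 0, 6, 0)
pivot(2,2)=6: scale R2 → (0, 0, 1, 3)
  clear (0,2): R0 −= (5)R2 → (1, 0, 0, 0)
  clear (1,2): R1 −= (4)R2 → (0, 1, 0, 4)
  clear (3,2): R3 −= (6)R2 → (0, 0, 0, 3)
pivot(3,3)=3: scale R3 → (0, 0, 0, 1)
  clear (1,3): R1 −= (4)R3 → (0, 1, 0, 0)
  clear (2,3): R2 −= (3)R3 → (0, 0, 1, 0)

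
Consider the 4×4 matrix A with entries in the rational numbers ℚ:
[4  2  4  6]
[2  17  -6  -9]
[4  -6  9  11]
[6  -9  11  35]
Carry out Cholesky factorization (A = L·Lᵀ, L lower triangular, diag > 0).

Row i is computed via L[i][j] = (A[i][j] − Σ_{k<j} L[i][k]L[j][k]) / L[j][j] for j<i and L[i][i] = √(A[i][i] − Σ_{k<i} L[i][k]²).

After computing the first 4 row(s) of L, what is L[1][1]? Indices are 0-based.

Step 1: L[0][0] = √(4) = 2.
  L[1][0] = (2) / L[0][0] = 1.
Step 2: L[1][1] = √(16) = 4.
  L[2][0] = (4) / L[0][0] = 2.
  L[2][1] = (-8) / L[1][1] = -2.
Step 3: L[2][2] = √(1) = 1.
  L[3][0] = (6) / L[0][0] = 3.
  L[3][1] = (-12) / L[1][1] = -3.
  L[3][2] = (-1) / L[2][2] = -1.
Step 4: L[3][3] = √(16) = 4.

L[1][1] = 4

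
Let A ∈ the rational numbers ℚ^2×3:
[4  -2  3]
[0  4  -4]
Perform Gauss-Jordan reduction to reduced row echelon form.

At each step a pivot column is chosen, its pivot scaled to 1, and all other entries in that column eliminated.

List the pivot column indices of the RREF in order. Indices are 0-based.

pivot(0,0)=4: scale R0 → (1, -1/2, 3/4)
pivot(1,1)=4: scale R1 → (0, 1, -1)
  clear (0,1): R0 −= (-1/2)R1 → (1, 0, 1/4)

pivot columns: 0, 1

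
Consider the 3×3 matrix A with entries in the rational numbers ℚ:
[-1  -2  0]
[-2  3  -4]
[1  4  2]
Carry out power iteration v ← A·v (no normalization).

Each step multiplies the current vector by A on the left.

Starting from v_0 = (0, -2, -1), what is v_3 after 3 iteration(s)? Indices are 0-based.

v_0 = (0, -2, -1).
v_1 = A·v_0 = (4, -2, -10).
v_2 = A·v_1 = (0, 26, -24).
v_3 = A·v_2 = (-52, 174, 56).

v_3 = (-52, 174, 56)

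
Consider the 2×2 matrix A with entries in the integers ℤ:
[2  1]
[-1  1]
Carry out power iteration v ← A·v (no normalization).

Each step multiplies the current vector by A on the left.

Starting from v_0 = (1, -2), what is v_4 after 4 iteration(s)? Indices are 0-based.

v_4 = (-18, 9)

v_0 = (1, -2).
v_1 = A·v_0 = (0, -3).
v_2 = A·v_1 = (-3, -3).
v_3 = A·v_2 = (-9, 0).
v_4 = A·v_3 = (-18, 9).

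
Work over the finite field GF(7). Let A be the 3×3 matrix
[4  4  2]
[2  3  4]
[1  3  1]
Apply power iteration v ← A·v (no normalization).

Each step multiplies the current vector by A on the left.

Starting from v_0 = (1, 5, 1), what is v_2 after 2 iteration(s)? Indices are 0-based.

v_2 = (5, 1, 1)

v_0 = (1, 5, 1).
v_1 = A·v_0 = (5, 0, 3).
v_2 = A·v_1 = (5, 1, 1).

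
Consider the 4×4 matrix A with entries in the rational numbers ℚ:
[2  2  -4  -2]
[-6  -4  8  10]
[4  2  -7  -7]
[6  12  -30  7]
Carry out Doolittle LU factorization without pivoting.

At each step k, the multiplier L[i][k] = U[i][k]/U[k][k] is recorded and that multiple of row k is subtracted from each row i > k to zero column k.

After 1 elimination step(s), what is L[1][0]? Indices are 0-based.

L[1][0] = -3

[col 0] pivot 2
  R1 -= -3*R0 → (0, 2, -4, 4)  (L[1][0] := -3)
  R2 -= 2*R0 → (0, -2, 1, -3)  (L[2][0] := 2)
  R3 -= 3*R0 → (0, 6, -18, 13)  (L[3][0] := 3)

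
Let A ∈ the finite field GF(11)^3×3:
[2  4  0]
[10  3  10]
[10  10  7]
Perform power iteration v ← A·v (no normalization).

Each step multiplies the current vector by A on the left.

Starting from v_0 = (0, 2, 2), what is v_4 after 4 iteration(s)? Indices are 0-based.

v_0 = (0, 2, 2).
v_1 = A·v_0 = (8, 4, 1).
v_2 = A·v_1 = (10, 3, 6).
v_3 = A·v_2 = (10, 4, 7).
v_4 = A·v_3 = (3, 6, 2).

v_4 = (3, 6, 2)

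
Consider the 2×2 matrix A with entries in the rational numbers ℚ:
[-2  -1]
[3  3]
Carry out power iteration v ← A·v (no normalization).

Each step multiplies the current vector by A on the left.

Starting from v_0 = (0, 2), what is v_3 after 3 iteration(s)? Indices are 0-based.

v_3 = (-8, 30)

v_0 = (0, 2).
v_1 = A·v_0 = (-2, 6).
v_2 = A·v_1 = (-2, 12).
v_3 = A·v_2 = (-8, 30).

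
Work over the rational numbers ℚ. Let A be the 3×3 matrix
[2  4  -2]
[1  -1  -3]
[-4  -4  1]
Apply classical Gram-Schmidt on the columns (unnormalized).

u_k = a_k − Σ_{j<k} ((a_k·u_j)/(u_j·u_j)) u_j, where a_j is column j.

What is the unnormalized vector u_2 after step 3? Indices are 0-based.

u_2 = (-68/41, -68/41, -51/41)

Step 1: u_0 = a_0 = (2, 1, -4).
Step 2: u_1 = a_1 − (23/21)·u_0 = (38/21, -44/21, 8/21).
Step 3: u_2 = a_2 − (-11/21)·u_0 − (16/41)·u_1 = (-68/41, -68/41, -51/41).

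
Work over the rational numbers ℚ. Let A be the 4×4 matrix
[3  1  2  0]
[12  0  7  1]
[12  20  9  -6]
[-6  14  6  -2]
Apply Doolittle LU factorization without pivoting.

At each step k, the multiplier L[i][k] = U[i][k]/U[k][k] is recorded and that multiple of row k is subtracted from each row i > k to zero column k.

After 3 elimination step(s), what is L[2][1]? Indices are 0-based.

Step 1: pivot at (0,0) is 3.
  row1 ← row1 − (4)·row0  ⇒  L[1][0]=4, U row1=(0, -4, -1, 1)
  row2 ← row2 − (4)·row0  ⇒  L[2][0]=4, U row2=(0, 16, 1, -6)
  row3 ← row3 − (-2)·row0  ⇒  L[3][0]=-2, U row3=(0, 16, 10, -2)
Step 2: pivot at (1,1) is -4.
  row2 ← row2 − (-4)·row1  ⇒  L[2][1]=-4, U row2=(0, 0, -3, -2)
  row3 ← row3 − (-4)·row1  ⇒  L[3][1]=-4, U row3=(0, 0, 6, 2)
Step 3: pivot at (2,2) is -3.
  row3 ← row3 − (-2)·row2  ⇒  L[3][2]=-2, U row3=(0, 0, 0, -2)

L[2][1] = -4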